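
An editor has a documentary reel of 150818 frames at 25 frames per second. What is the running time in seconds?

6032.72 seconds

Running time = 150818 / (25) = 6032.72 s.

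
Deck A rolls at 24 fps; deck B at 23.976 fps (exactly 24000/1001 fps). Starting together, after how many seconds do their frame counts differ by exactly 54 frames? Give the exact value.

2252.25 seconds

The gap grows by |24000/1001 − 24| = 24/1001 frames per second.
Time for a 54-frame gap: 54 ÷ (24/1001) = 2252.25 s.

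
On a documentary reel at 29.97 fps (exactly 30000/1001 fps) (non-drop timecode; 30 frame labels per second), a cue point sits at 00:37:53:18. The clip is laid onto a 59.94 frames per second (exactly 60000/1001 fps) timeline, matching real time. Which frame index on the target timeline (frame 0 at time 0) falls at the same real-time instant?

Source frame index: (0×3600 + 37×60 + 53) × 30 + 18 = 68208.
Real time: 68208 / (30000/1001) = 1422421/625 s.
Target frame: (1422421/625) × (60000/1001) = 136416.

frame 136416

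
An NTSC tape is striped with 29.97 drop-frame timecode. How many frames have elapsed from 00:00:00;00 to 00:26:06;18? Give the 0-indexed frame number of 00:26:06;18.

46950

Complete 10-minute blocks: 2, each 17982 frames → 35964.
Remaining 6 whole minutes in the current block: 1800 + 5 × 1798 = 10790 frames.
Within the current minute: 6 × 30 + 18 − 2 = 196 (labels ;00/;01 skipped at this minute). Total = 35964 + 10790 + 196 = 46950.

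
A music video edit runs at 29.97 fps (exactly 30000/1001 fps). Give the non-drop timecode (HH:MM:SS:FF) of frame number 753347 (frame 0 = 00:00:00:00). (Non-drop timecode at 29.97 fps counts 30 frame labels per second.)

753347 ÷ 30 = 25111 full seconds, remainder 17 frames.
25111 s = 6 h 58 min 31 s.
Timecode: 06:58:31:17.

06:58:31:17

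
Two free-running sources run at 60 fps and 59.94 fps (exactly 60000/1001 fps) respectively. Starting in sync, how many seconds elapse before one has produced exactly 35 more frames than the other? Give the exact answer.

The gap grows by |60000/1001 − 60| = 60/1001 frames per second.
Time for a 35-frame gap: 35 ÷ (60/1001) = 7007/12 s.

7007/12 seconds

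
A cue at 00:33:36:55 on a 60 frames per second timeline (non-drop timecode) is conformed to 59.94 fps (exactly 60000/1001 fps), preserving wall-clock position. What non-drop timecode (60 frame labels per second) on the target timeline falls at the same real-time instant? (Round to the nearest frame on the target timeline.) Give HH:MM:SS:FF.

Source frame index: (0×3600 + 33×60 + 36) × 60 + 55 = 121015.
Real time: 121015 / (60) = 24203/12 s.
Target frame: (24203/12) × (60000/1001) = 121015000/1001 ≈ 120894.106 → 120894.
At 60 labels/s: frame 120894 → 00:33:34:54.

00:33:34:54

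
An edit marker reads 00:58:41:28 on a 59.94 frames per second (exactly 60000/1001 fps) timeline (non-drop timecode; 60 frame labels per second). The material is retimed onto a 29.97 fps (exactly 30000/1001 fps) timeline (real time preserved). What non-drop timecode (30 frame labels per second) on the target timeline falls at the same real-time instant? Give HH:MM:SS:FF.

00:58:41:14

Source frame index: (0×3600 + 58×60 + 41) × 60 + 28 = 211288.
Real time: 211288 / (60000/1001) = 26437411/7500 s.
Target frame: (26437411/7500) × (30000/1001) = 105644.
At 30 labels/s: frame 105644 → 00:58:41:14.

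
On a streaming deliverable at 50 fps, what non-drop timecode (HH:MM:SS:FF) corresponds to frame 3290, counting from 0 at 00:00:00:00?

3290 ÷ 50 = 65 full seconds, remainder 40 frames.
65 s = 0 h 1 min 5 s.
Timecode: 00:01:05:40.

00:01:05:40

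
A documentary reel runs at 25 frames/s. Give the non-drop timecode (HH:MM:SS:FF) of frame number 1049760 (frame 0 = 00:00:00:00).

11:39:50:10

1049760 ÷ 25 = 41990 full seconds, remainder 10 frames.
41990 s = 11 h 39 min 50 s.
Timecode: 11:39:50:10.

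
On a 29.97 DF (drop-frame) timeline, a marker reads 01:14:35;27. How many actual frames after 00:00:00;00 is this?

As if non-drop at 30 labels/s: (1 × 3600 + 14 × 60 + 35) × 30 + 27 = 134277.
Minute boundaries passed: 74; those not divisible by 10: 74 − 7 = 67; dropped labels = 2 × 67 = 134.
Actual frame index = 134277 − 134 = 134143.

134143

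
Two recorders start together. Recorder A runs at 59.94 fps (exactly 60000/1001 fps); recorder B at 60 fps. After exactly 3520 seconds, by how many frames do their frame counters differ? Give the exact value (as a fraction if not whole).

19200/91 frames

A emits 60000/1001 × 3520 = 19200000/91 frames; B emits 60 × 3520 = 211200.
Difference = 19200/91 frames (≈ 210.9890); B is ahead of A.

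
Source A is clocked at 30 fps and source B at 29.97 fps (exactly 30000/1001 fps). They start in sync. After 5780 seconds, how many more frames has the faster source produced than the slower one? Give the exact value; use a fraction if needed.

A emits 30 × 5780 = 173400 frames; B emits 30000/1001 × 5780 = 173400000/1001.
Difference = 173400/1001 frames (≈ 173.2268); B is behind A.

173400/1001 frames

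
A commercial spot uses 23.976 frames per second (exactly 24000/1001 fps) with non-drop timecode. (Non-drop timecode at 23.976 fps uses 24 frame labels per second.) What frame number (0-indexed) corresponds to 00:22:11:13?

Total seconds to the label: (0 × 3600 + 22 × 60 + 11) = 1331.
Frame index = 1331 × 24 + 13 = 31957.

31957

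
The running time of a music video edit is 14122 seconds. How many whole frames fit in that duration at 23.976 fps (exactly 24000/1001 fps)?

338589 frames

Frames = 14122 × 24000/1001 = 338928000/1001 ≈ 338589.4106.
Complete frames: 338589.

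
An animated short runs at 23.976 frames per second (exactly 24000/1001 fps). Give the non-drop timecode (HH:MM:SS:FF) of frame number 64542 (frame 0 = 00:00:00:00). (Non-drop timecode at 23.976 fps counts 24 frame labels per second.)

00:44:49:06

64542 ÷ 24 = 2689 full seconds, remainder 6 frames.
2689 s = 0 h 44 min 49 s.
Timecode: 00:44:49:06.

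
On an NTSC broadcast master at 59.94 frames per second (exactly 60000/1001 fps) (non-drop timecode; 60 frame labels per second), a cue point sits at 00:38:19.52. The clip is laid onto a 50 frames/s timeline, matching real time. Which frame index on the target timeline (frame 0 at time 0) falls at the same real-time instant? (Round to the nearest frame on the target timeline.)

frame 115108

Source frame index: (0×3600 + 38×60 + 19) × 60 + 52 = 137992.
Real time: 137992 / (60000/1001) = 17266249/7500 s.
Target frame: (17266249/7500) × (50) = 17266249/150 ≈ 115108.327 → 115108.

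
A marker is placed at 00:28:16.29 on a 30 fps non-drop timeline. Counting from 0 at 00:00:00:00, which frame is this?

Total seconds to the label: (0 × 3600 + 28 × 60 + 16) = 1696.
Frame index = 1696 × 30 + 29 = 50909.

50909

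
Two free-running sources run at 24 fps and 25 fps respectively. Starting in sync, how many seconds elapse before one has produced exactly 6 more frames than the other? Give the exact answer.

The gap grows by |25 − 24| = 1 frame per second.
Time for a 6-frame gap: 6 ÷ (1) = 6 s.

6 seconds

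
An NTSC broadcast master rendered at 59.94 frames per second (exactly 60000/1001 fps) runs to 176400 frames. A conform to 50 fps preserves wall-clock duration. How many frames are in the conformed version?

Target frames = source frames × (target rate / source rate) = 176400 × (50)/(60000/1001) = 176400 × 1001/1200 = 147147.

147147 frames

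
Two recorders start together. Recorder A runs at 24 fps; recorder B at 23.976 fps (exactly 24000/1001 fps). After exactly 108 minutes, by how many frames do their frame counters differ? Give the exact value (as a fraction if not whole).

108 min = 6480 s.
A emits 24 × 6480 = 155520 frames; B emits 24000/1001 × 6480 = 155520000/1001.
Difference = 155520/1001 frames (≈ 155.3646); B is behind A.

155520/1001 frames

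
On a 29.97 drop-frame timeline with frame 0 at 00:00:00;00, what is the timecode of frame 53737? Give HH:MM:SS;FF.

00:29:53;01

Ten DF minutes hold 17982 frames, so frame 53737 lies in block 2 (frames 35964–53945) with 17773 frames into that block.
The block's first minute is 1800 frames and the rest 1798 each; 17773 frames reaches minute 9, so 2 × 18 + 9 × 2 = 54 labels have been skipped so far.
Adding those back, label number 53737 + 54 = 53791 at 30 labels/s is 1793 s + 1 f = 0 h 29 min 53 s frame 1, i.e. 00:29:53;01.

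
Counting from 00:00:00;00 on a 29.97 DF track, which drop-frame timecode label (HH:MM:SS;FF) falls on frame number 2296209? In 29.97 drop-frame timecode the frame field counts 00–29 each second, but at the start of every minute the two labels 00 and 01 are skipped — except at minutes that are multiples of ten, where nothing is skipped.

Ten DF minutes hold 17982 frames, so frame 2296209 lies in block 127 (frames 2283714–2301695) with 12495 frames into that block.
The block's first minute is 1800 frames and the rest 1798 each; 12495 frames reaches minute 6, so 127 × 18 + 6 × 2 = 2298 labels have been skipped so far.
Adding those back, label number 2296209 + 2298 = 2298507 at 30 labels/s is 76616 s + 27 f = 21 h 16 min 56 s frame 27, i.e. 21:16:56;27.

21:16:56;27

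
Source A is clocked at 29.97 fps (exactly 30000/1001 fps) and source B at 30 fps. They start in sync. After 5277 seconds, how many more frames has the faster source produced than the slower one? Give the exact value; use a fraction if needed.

A emits 30000/1001 × 5277 = 158310000/1001 frames; B emits 30 × 5277 = 158310.
Difference = 158310/1001 frames (≈ 158.1518); B is ahead of A.

158310/1001 frames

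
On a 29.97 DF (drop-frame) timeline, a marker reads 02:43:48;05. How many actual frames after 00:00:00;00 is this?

294551

As if non-drop at 30 labels/s: (2 × 3600 + 43 × 60 + 48) × 30 + 5 = 294845.
Minute boundaries passed: 163; those not divisible by 10: 163 − 16 = 147; dropped labels = 2 × 147 = 294.
Actual frame index = 294845 − 294 = 294551.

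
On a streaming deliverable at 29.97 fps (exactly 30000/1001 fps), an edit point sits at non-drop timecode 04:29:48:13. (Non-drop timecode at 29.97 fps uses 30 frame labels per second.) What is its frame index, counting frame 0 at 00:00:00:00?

485653

Total seconds to the label: (4 × 3600 + 29 × 60 + 48) = 16188.
Frame index = 16188 × 30 + 13 = 485653.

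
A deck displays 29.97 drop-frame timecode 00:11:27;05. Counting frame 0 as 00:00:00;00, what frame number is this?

20595

As if non-drop at 30 labels/s: (0 × 3600 + 11 × 60 + 27) × 30 + 5 = 20615.
Minute boundaries passed: 11; those not divisible by 10: 11 − 1 = 10; dropped labels = 2 × 10 = 20.
Actual frame index = 20615 − 20 = 20595.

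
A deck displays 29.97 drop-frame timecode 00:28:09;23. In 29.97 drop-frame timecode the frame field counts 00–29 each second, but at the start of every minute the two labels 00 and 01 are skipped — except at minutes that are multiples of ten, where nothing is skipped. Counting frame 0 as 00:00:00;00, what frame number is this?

Complete 10-minute blocks: 2, each 17982 frames → 35964.
Remaining 8 whole minutes in the current block: 1800 + 7 × 1798 = 14386 frames.
Within the current minute: 9 × 30 + 23 − 2 = 291 (labels ;00/;01 skipped at this minute). Total = 35964 + 14386 + 291 = 50641.

50641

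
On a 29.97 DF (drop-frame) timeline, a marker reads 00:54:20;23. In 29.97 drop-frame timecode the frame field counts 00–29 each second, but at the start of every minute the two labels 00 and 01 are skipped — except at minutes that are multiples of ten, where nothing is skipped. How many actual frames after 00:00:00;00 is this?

97725

Complete 10-minute blocks: 5, each 17982 frames → 89910.
Remaining 4 whole minutes in the current block: 1800 + 3 × 1798 = 7194 frames.
Within the current minute: 20 × 30 + 23 − 2 = 621 (labels ;00/;01 skipped at this minute). Total = 89910 + 7194 + 621 = 97725.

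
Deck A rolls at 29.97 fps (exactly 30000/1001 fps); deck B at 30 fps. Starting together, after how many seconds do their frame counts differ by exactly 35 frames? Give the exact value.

The gap grows by |30 − 30000/1001| = 30/1001 frames per second.
Time for a 35-frame gap: 35 ÷ (30/1001) = 7007/6 s.

7007/6 seconds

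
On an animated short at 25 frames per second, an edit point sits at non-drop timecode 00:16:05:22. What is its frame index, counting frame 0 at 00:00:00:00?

Total seconds to the label: (0 × 3600 + 16 × 60 + 5) = 965.
Frame index = 965 × 25 + 22 = 24147.

frame 24147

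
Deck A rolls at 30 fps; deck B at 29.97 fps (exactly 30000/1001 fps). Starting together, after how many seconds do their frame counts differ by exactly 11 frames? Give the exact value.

11011/30 seconds

The gap grows by |30000/1001 − 30| = 30/1001 frames per second.
Time for a 11-frame gap: 11 ÷ (30/1001) = 11011/30 s.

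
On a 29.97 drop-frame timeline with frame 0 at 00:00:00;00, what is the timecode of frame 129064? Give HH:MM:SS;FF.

Each 10-minute DF block holds 10 × 60 × 30 − 9 × 2 = 17982 frames. 129064 ÷ 17982 → 7 full blocks, remainder 3190.
Within the partial block the first minute is 1800 frames and each further minute 1798, so 1 further minute boundary passed. Total skipped labels = 18 × 7 + 2 × 1 = 128.
Non-drop label index = 129064 + 128 = 129192; at 30 labels/s that is 01:11:46:12, i.e. DF 01:11:46;12.

01:11:46;12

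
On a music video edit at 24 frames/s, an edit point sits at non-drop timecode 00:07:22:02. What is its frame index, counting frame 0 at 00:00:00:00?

10610

Total seconds to the label: (0 × 3600 + 7 × 60 + 22) = 442.
Frame index = 442 × 24 + 2 = 10610.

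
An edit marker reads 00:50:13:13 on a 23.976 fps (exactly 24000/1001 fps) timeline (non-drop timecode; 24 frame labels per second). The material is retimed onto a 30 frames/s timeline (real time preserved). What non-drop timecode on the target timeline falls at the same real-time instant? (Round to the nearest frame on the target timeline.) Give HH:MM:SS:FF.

Source frame index: (0×3600 + 50×60 + 13) × 24 + 13 = 72325.
Real time: 72325 / (24000/1001) = 2895893/960 s.
Target frame: (2895893/960) × (30) = 2895893/32 ≈ 90496.656 → 90497.
At 30 labels/s: frame 90497 → 00:50:16:17.

00:50:16:17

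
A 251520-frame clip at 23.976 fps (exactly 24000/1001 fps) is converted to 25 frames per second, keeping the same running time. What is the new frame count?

262262 frames

Target frames = source frames × (target rate / source rate) = 251520 × (25)/(24000/1001) = 251520 × 1001/960 = 262262.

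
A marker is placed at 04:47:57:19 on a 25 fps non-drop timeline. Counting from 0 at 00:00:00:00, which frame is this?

Total seconds to the label: (4 × 3600 + 47 × 60 + 57) = 17277.
Frame index = 17277 × 25 + 19 = 431944.

431944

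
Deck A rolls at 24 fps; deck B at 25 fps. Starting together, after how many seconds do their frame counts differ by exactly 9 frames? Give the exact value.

The gap grows by |25 − 24| = 1 frame per second.
Time for a 9-frame gap: 9 ÷ (1) = 9 s.

9 seconds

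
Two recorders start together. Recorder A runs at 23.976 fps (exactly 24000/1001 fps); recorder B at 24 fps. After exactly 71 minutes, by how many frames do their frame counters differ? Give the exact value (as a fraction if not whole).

102240/1001 frames

71 min = 4260 s.
A emits 24000/1001 × 4260 = 102240000/1001 frames; B emits 24 × 4260 = 102240.
Difference = 102240/1001 frames (≈ 102.1379); B is ahead of A.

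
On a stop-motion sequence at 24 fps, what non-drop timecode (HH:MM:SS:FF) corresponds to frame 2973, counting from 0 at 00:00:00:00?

2973 ÷ 24 = 123 full seconds, remainder 21 frames.
123 s = 0 h 2 min 3 s.
Timecode: 00:02:03:21.

00:02:03:21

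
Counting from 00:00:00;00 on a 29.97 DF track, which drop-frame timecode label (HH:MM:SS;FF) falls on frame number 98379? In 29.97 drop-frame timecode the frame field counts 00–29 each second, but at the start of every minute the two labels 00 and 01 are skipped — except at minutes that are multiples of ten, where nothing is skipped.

Each 10-minute DF block holds 10 × 60 × 30 − 9 × 2 = 17982 frames. 98379 ÷ 17982 → 5 full blocks, remainder 8469.
Within the partial block the first minute is 1800 frames and each further minute 1798, so 4 further minute boundaries passed. Total skipped labels = 18 × 5 + 2 × 4 = 98.
Non-drop label index = 98379 + 98 = 98477; at 30 labels/s that is 00:54:42:17, i.e. DF 00:54:42;17.

00:54:42;17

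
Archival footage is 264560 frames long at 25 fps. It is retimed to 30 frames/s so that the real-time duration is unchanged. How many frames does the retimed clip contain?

317472 frames

Target frames = source frames × (target rate / source rate) = 264560 × (30)/(25) = 264560 × 6/5 = 317472.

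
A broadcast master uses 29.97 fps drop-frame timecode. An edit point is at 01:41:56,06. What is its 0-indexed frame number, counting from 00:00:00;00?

Complete 10-minute blocks: 10, each 17982 frames → 179820.
Remaining 1 whole minute in the current block: 1800 + 0 × 1798 = 1800 frames.
Within the current minute: 56 × 30 + 6 − 2 = 1684 (labels ;00/;01 skipped at this minute). Total = 179820 + 1800 + 1684 = 183304.

183304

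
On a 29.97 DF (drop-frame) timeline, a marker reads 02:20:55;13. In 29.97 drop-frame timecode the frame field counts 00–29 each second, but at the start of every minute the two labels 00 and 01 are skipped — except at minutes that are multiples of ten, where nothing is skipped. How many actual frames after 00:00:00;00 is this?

253411

As if non-drop at 30 labels/s: (2 × 3600 + 20 × 60 + 55) × 30 + 13 = 253663.
Minute boundaries passed: 140; those not divisible by 10: 140 − 14 = 126; dropped labels = 2 × 126 = 252.
Actual frame index = 253663 − 252 = 253411.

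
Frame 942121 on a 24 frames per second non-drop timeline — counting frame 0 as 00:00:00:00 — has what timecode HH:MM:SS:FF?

10:54:15:01

942121 ÷ 24 = 39255 full seconds, remainder 1 frame.
39255 s = 10 h 54 min 15 s.
Timecode: 10:54:15:01.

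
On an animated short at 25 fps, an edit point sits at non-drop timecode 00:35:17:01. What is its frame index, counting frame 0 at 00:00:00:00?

frame 52926

Total seconds to the label: (0 × 3600 + 35 × 60 + 17) = 2117.
Frame index = 2117 × 25 + 1 = 52926.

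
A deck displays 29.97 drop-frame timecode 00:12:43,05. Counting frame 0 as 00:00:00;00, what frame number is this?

22873

Complete 10-minute blocks: 1, each 17982 frames → 17982.
Remaining 2 whole minutes in the current block: 1800 + 1 × 1798 = 3598 frames.
Within the current minute: 43 × 30 + 5 − 2 = 1293 (labels ;00/;01 skipped at this minute). Total = 17982 + 3598 + 1293 = 22873.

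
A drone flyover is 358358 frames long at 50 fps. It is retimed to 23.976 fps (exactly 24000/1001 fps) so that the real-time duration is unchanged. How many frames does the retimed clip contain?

Target frames = source frames × (target rate / source rate) = 358358 × (24000/1001)/(50) = 358358 × 480/1001 = 171840.

171840 frames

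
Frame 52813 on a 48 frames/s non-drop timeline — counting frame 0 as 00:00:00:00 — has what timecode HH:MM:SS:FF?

00:18:20:13

52813 ÷ 48 = 1100 full seconds, remainder 13 frames.
1100 s = 0 h 18 min 20 s.
Timecode: 00:18:20:13.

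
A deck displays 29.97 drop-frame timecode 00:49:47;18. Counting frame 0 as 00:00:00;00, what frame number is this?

89538

Complete 10-minute blocks: 4, each 17982 frames → 71928.
Remaining 9 whole minutes in the current block: 1800 + 8 × 1798 = 16184 frames.
Within the current minute: 47 × 30 + 18 − 2 = 1426 (labels ;00/;01 skipped at this minute). Total = 71928 + 16184 + 1426 = 89538.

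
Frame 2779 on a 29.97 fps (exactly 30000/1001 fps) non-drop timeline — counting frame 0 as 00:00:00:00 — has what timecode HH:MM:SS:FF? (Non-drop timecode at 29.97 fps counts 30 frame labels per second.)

00:01:32:19

2779 ÷ 30 = 92 full seconds, remainder 19 frames.
92 s = 0 h 1 min 32 s.
Timecode: 00:01:32:19.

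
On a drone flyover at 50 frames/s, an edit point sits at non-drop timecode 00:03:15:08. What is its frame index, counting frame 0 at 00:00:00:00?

Total seconds to the label: (0 × 3600 + 3 × 60 + 15) = 195.
Frame index = 195 × 50 + 8 = 9758.

frame 9758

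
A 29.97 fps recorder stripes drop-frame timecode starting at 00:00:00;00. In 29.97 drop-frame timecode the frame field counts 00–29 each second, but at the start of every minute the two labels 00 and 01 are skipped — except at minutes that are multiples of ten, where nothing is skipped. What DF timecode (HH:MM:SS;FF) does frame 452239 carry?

Each 10-minute DF block holds 10 × 60 × 30 − 9 × 2 = 17982 frames. 452239 ÷ 17982 → 25 full blocks, remainder 2689.
Within the partial block the first minute is 1800 frames and each further minute 1798, so 1 further minute boundary passed. Total skipped labels = 18 × 25 + 2 × 1 = 452.
Non-drop label index = 452239 + 452 = 452691; at 30 labels/s that is 04:11:29:21, i.e. DF 04:11:29;21.

04:11:29;21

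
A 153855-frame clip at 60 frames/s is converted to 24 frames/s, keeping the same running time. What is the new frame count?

Target frames = source frames × (target rate / source rate) = 153855 × (24)/(60) = 153855 × 2/5 = 61542.

61542 frames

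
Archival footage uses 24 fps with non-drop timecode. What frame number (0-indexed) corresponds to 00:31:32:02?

frame 45410

Total seconds to the label: (0 × 3600 + 31 × 60 + 32) = 1892.
Frame index = 1892 × 24 + 2 = 45410.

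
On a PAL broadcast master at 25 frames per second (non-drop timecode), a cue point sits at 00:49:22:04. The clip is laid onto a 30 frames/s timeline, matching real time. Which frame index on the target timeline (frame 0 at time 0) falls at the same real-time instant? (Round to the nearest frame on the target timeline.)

frame 88865

Source frame index: (0×3600 + 49×60 + 22) × 25 + 4 = 74054.
Real time: 74054 / (25) = 74054/25 s.
Target frame: (74054/25) × (30) = 444324/5 ≈ 88864.800 → 88865.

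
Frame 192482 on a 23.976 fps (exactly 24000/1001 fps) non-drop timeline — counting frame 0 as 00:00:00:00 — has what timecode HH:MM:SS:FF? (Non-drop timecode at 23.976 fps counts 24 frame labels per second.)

192482 ÷ 24 = 8020 full seconds, remainder 2 frames.
8020 s = 2 h 13 min 40 s.
Timecode: 02:13:40:02.

02:13:40:02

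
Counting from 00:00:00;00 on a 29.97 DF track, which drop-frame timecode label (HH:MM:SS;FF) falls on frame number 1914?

Ten DF minutes hold 17982 frames, so frame 1914 lies in block 0 (frames 0–17981) with 1914 frames into that block.
The block's first minute is 1800 frames and the rest 1798 each; 1914 frames reaches minute 1, so 0 × 18 + 1 × 2 = 2 labels have been skipped so far.
Adding those back, label number 1914 + 2 = 1916 at 30 labels/s is 63 s + 26 f = 0 h 1 min 3 s frame 26, i.e. 00:01:03;26.

00:01:03;26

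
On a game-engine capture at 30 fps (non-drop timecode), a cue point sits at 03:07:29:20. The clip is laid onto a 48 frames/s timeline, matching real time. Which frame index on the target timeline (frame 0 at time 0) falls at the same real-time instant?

frame 539984

Source frame index: (3×3600 + 7×60 + 29) × 30 + 20 = 337490.
Real time: 337490 / (30) = 33749/3 s.
Target frame: (33749/3) × (48) = 539984.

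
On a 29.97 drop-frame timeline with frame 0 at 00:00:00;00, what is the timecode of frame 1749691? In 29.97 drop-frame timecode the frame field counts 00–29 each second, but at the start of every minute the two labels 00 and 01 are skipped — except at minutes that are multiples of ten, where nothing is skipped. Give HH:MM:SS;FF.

16:13:01;13

Each 10-minute DF block holds 10 × 60 × 30 − 9 × 2 = 17982 frames. 1749691 ÷ 17982 → 97 full blocks, remainder 5437.
Within the partial block the first minute is 1800 frames and each further minute 1798, so 3 further minute boundaries passed. Total skipped labels = 18 × 97 + 2 × 3 = 1752.
Non-drop label index = 1749691 + 1752 = 1751443; at 30 labels/s that is 16:13:01:13, i.e. DF 16:13:01;13.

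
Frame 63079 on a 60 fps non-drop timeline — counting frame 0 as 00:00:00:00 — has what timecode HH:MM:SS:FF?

63079 ÷ 60 = 1051 full seconds, remainder 19 frames.
1051 s = 0 h 17 min 31 s.
Timecode: 00:17:31:19.

00:17:31:19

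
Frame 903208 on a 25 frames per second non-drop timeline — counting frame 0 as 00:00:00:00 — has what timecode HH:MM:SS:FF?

10:02:08:08

903208 ÷ 25 = 36128 full seconds, remainder 8 frames.
36128 s = 10 h 2 min 8 s.
Timecode: 10:02:08:08.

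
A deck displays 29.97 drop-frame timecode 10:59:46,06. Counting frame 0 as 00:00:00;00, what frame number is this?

Complete 10-minute blocks: 65, each 17982 frames → 1168830.
Remaining 9 whole minutes in the current block: 1800 + 8 × 1798 = 16184 frames.
Within the current minute: 46 × 30 + 6 − 2 = 1384 (labels ;00/;01 skipped at this minute). Total = 1168830 + 16184 + 1384 = 1186398.

1186398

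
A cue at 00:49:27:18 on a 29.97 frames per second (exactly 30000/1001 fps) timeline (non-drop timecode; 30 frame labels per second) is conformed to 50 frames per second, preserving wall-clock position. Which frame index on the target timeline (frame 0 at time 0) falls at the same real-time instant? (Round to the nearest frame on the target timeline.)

frame 148528

Source frame index: (0×3600 + 49×60 + 27) × 30 + 18 = 89028.
Real time: 89028 / (30000/1001) = 7426419/2500 s.
Target frame: (7426419/2500) × (50) = 7426419/50 ≈ 148528.380 → 148528.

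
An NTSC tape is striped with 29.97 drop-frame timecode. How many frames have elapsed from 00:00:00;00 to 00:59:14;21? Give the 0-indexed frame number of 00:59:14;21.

Complete 10-minute blocks: 5, each 17982 frames → 89910.
Remaining 9 whole minutes in the current block: 1800 + 8 × 1798 = 16184 frames.
Within the current minute: 14 × 30 + 21 − 2 = 439 (labels ;00/;01 skipped at this minute). Total = 89910 + 16184 + 439 = 106533.

106533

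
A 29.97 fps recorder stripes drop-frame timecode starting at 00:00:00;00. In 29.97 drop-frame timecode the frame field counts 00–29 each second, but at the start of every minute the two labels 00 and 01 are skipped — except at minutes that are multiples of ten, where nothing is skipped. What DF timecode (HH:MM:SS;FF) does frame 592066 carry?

Each 10-minute DF block holds 10 × 60 × 30 − 9 × 2 = 17982 frames. 592066 ÷ 17982 → 32 full blocks, remainder 16642.
Within the partial block the first minute is 1800 frames and each further minute 1798, so 9 further minute boundaries passed. Total skipped labels = 18 × 32 + 2 × 9 = 594.
Non-drop label index = 592066 + 594 = 592660; at 30 labels/s that is 05:29:15:10, i.e. DF 05:29:15;10.

05:29:15;10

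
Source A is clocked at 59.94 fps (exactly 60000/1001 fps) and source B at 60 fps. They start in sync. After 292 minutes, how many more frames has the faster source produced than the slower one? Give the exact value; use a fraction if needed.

1051200/1001 frames

292 min = 17520 s.
A emits 60000/1001 × 17520 = 1051200000/1001 frames; B emits 60 × 17520 = 1051200.
Difference = 1051200/1001 frames (≈ 1050.1499); B is ahead of A.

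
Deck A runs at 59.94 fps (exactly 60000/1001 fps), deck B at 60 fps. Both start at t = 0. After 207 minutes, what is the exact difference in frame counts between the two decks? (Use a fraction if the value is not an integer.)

745200/1001 frames

207 min = 12420 s.
A emits 60000/1001 × 12420 = 745200000/1001 frames; B emits 60 × 12420 = 745200.
Difference = 745200/1001 frames (≈ 744.4555); B is ahead of A.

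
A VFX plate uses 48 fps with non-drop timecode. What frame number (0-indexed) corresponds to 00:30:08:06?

86790

Total seconds to the label: (0 × 3600 + 30 × 60 + 8) = 1808.
Frame index = 1808 × 48 + 6 = 86790.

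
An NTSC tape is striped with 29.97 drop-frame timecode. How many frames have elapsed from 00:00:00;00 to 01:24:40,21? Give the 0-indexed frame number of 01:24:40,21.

As if non-drop at 30 labels/s: (1 × 3600 + 24 × 60 + 40) × 30 + 21 = 152421.
Minute boundaries passed: 84; those not divisible by 10: 84 − 8 = 76; dropped labels = 2 × 76 = 152.
Actual frame index = 152421 − 152 = 152269.

152269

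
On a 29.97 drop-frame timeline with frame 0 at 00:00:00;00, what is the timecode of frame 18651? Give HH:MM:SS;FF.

Each 10-minute DF block holds 10 × 60 × 30 − 9 × 2 = 17982 frames. 18651 ÷ 17982 → 1 full block, remainder 669.
Within the partial block the first minute is 1800 frames and each further minute 1798, so 0 further minute boundaries passed. Total skipped labels = 18 × 1 + 2 × 0 = 18.
Non-drop label index = 18651 + 18 = 18669; at 30 labels/s that is 00:10:22:09, i.e. DF 00:10:22;09.

00:10:22;09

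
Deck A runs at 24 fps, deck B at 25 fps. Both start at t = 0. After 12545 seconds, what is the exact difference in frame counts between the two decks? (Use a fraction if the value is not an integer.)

A emits 24 × 12545 = 301080 frames; B emits 25 × 12545 = 313625.
Difference = 12545 frames; B is ahead of A.

12545 frames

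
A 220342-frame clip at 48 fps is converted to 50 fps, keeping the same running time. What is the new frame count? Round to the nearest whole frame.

229523 frames

Frames at target rate = 220342 × (50) / (48) = 2754275/12 ≈ 229522.917.
Nearest whole frame: 229523.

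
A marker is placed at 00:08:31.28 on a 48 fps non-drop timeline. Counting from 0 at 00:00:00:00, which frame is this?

Total seconds to the label: (0 × 3600 + 8 × 60 + 31) = 511.
Frame index = 511 × 48 + 28 = 24556.

24556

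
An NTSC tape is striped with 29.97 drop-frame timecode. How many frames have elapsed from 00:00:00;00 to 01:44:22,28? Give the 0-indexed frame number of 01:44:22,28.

As if non-drop at 30 labels/s: (1 × 3600 + 44 × 60 + 22) × 30 + 28 = 187888.
Minute boundaries passed: 104; those not divisible by 10: 104 − 10 = 94; dropped labels = 2 × 94 = 188.
Actual frame index = 187888 − 188 = 187700.

187700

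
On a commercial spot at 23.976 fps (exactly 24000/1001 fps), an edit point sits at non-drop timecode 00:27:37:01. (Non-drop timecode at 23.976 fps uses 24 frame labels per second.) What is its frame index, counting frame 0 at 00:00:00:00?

Total seconds to the label: (0 × 3600 + 27 × 60 + 37) = 1657.
Frame index = 1657 × 24 + 1 = 39769.

39769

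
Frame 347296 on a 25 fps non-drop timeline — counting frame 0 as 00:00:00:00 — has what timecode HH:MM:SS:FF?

347296 ÷ 25 = 13891 full seconds, remainder 21 frames.
13891 s = 3 h 51 min 31 s.
Timecode: 03:51:31:21.

03:51:31:21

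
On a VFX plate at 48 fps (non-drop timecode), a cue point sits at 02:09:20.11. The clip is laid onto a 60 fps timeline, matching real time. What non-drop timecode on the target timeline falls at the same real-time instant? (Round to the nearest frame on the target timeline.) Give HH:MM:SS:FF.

Source frame index: (2×3600 + 9×60 + 20) × 48 + 11 = 372491.
Real time: 372491 / (48) = 372491/48 s.
Target frame: (372491/48) × (60) = 1862455/4 ≈ 465613.750 → 465614.
At 60 labels/s: frame 465614 → 02:09:20:14.

02:09:20:14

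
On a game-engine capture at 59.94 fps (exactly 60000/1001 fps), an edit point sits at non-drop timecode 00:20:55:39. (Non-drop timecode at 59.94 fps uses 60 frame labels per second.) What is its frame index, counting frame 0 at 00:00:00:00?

frame 75339

Total seconds to the label: (0 × 3600 + 20 × 60 + 55) = 1255.
Frame index = 1255 × 60 + 39 = 75339.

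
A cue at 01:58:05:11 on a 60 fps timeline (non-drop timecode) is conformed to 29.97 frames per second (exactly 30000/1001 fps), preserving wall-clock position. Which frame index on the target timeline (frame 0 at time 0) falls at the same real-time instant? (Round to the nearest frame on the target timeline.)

frame 212343

Source frame index: (1×3600 + 58×60 + 5) × 60 + 11 = 425111.
Real time: 425111 / (60) = 425111/60 s.
Target frame: (425111/60) × (30000/1001) = 212555500/1001 ≈ 212343.157 → 212343.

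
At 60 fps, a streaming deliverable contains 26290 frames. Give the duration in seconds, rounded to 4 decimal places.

Running time = 26290 × 1/60 = 2629/6 s ≈ 438.1667 s.

438.1667 seconds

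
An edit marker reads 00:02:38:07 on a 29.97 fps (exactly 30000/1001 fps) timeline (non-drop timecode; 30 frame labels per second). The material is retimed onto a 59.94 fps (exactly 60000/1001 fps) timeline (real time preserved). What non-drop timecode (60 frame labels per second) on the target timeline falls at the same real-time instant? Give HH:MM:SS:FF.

00:02:38:14

Source frame index: (0×3600 + 2×60 + 38) × 30 + 7 = 4747.
Real time: 4747 / (30000/1001) = 4751747/30000 s.
Target frame: (4751747/30000) × (60000/1001) = 9494.
At 60 labels/s: frame 9494 → 00:02:38:14.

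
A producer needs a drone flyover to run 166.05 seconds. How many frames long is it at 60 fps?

Frames = 166.05 × 60 = 9963.

9963 frames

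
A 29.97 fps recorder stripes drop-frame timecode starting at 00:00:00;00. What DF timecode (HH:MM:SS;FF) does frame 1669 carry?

Each 10-minute DF block holds 10 × 60 × 30 − 9 × 2 = 17982 frames. 1669 ÷ 17982 → 0 full blocks, remainder 1669.
Within the partial block the first minute is 1800 frames and each further minute 1798, so 0 further minute boundaries passed. Total skipped labels = 18 × 0 + 2 × 0 = 0.
Non-drop label index = 1669 + 0 = 1669; at 30 labels/s that is 00:00:55:19, i.e. DF 00:00:55;19.

00:00:55;19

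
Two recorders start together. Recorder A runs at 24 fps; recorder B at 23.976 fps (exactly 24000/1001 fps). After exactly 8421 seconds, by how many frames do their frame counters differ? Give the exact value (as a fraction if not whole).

28872/143 frames

A emits 24 × 8421 = 202104 frames; B emits 24000/1001 × 8421 = 28872000/143.
Difference = 28872/143 frames (≈ 201.9021); B is behind A.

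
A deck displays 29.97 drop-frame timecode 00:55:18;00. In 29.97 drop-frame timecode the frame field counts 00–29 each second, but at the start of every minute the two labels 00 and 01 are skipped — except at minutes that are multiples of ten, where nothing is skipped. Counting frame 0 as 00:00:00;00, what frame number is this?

99440

As if non-drop at 30 labels/s: (0 × 3600 + 55 × 60 + 18) × 30 + 0 = 99540.
Minute boundaries passed: 55; those not divisible by 10: 55 − 5 = 50; dropped labels = 2 × 50 = 100.
Actual frame index = 99540 − 100 = 99440.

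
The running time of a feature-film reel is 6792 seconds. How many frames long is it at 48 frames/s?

Frames = 6792 × 48 = 326016.

326016 frames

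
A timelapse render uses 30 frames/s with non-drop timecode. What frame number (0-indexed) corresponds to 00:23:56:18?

Total seconds to the label: (0 × 3600 + 23 × 60 + 56) = 1436.
Frame index = 1436 × 30 + 18 = 43098.

43098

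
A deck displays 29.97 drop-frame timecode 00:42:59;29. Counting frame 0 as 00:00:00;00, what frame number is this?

77323

Complete 10-minute blocks: 4, each 17982 frames → 71928.
Remaining 2 whole minutes in the current block: 1800 + 1 × 1798 = 3598 frames.
Within the current minute: 59 × 30 + 29 − 2 = 1797 (labels ;00/;01 skipped at this minute). Total = 71928 + 3598 + 1797 = 77323.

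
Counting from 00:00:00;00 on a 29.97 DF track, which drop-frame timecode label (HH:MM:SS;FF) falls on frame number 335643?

03:06:39;09

Ten DF minutes hold 17982 frames, so frame 335643 lies in block 18 (frames 323676–341657) with 11967 frames into that block.
The block's first minute is 1800 frames and the rest 1798 each; 11967 frames reaches minute 6, so 18 × 18 + 6 × 2 = 336 labels have been skipped so far.
Adding those back, label number 335643 + 336 = 335979 at 30 labels/s is 11199 s + 9 f = 3 h 6 min 39 s frame 9, i.e. 03:06:39;09.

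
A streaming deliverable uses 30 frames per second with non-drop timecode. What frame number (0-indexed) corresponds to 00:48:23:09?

Total seconds to the label: (0 × 3600 + 48 × 60 + 23) = 2903.
Frame index = 2903 × 30 + 9 = 87099.

87099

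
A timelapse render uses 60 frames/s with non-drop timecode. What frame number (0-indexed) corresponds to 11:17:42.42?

2439762

Total seconds to the label: (11 × 3600 + 17 × 60 + 42) = 40662.
Frame index = 40662 × 60 + 42 = 2439762.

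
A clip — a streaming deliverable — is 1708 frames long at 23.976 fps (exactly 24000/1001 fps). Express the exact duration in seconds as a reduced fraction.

Running time = 1708 ÷ (24000/1001) = 1708 × 1001/24000 = 427427/6000 s.

427427/6000 seconds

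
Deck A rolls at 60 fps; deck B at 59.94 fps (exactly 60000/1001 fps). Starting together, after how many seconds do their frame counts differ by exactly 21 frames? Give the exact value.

350.35 seconds

The gap grows by |60000/1001 − 60| = 60/1001 frames per second.
Time for a 21-frame gap: 21 ÷ (60/1001) = 350.35 s.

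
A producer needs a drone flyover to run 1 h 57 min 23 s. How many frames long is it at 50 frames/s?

1 h 57 min 23 s = 7043 s.
Frames = 7043 × 50 = 352150.

352150 frames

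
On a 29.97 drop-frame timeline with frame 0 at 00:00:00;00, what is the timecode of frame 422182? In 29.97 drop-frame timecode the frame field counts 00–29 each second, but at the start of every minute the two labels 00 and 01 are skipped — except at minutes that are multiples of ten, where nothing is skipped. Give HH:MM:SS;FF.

Each 10-minute DF block holds 10 × 60 × 30 − 9 × 2 = 17982 frames. 422182 ÷ 17982 → 23 full blocks, remainder 8596.
Within the partial block the first minute is 1800 frames and each further minute 1798, so 4 further minute boundaries passed. Total skipped labels = 18 × 23 + 2 × 4 = 422.
Non-drop label index = 422182 + 422 = 422604; at 30 labels/s that is 03:54:46:24, i.e. DF 03:54:46;24.

03:54:46;24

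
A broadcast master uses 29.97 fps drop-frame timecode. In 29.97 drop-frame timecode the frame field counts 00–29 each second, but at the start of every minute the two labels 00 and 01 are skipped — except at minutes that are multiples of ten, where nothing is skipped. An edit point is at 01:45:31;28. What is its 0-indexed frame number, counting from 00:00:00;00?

189768

As if non-drop at 30 labels/s: (1 × 3600 + 45 × 60 + 31) × 30 + 28 = 189958.
Minute boundaries passed: 105; those not divisible by 10: 105 − 10 = 95; dropped labels = 2 × 95 = 190.
Actual frame index = 189958 − 190 = 189768.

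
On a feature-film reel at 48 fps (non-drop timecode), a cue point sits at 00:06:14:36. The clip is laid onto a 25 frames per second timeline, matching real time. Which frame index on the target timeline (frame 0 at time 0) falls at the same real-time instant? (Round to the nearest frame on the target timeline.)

frame 9369

Source frame index: (0×3600 + 6×60 + 14) × 48 + 36 = 17988.
Real time: 17988 / (48) = 1499/4 s.
Target frame: (1499/4) × (25) = 37475/4 ≈ 9368.750 → 9369.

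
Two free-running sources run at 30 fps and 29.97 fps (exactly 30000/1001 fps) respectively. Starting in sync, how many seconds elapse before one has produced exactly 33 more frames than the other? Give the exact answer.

1101.1 seconds

The gap grows by |30000/1001 − 30| = 30/1001 frames per second.
Time for a 33-frame gap: 33 ÷ (30/1001) = 1101.1 s.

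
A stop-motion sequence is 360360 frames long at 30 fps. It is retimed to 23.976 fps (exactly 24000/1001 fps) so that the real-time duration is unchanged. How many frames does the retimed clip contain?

Target frames = source frames × (target rate / source rate) = 360360 × (24000/1001)/(30) = 360360 × 800/1001 = 288000.

288000 frames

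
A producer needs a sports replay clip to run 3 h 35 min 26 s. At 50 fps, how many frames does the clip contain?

3 h 35 min 26 s = 12926 s.
Frames = 12926 × 50 = 646300.

646300 frames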